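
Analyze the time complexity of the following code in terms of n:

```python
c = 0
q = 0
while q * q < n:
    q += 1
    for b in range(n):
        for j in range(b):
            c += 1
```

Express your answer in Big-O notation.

Each loop level contributes: √n × n × n. Multiplying the contributions gives O(n^2√n).

Answer: O(n^2√n)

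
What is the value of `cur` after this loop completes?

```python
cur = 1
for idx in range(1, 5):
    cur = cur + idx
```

Start at 1, add 1 through 4
`cur` takes the values: 1 → 2 → 4 → 7 → 11

Answer: 11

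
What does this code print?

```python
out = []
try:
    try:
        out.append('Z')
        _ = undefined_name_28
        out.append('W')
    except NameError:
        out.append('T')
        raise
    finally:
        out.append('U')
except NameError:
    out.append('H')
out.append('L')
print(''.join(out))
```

Execution trace: 'Z' (inner try body) → 'T' (inner except NameError) → 'U' (inner finally) → 'H' (outer except NameError) → 'L' (after the try/except). Output: ZTUHL

Answer: ZTUHL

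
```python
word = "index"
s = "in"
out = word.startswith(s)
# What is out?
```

Trace:
`word = "index"` → word = 'index'
`s = "in"` → s = 'in'
`out = word.startswith(s)` → out = True
So out = True

Answer: True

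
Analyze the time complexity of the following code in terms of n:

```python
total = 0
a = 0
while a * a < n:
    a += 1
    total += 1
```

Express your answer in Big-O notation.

Each loop level contributes: √n. Multiplying the contributions gives O(√n).

Answer: O(√n)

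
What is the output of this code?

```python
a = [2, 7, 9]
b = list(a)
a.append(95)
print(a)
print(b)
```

Key concept: list() constructor creates copy.
Step by step:
`a = [2, 7, 9]` → a = [2, 7, 9]
`b = list(a)` → b = [2, 7, 9]
`a.append(95)` → a = [2, 7, 9, 95]
`print(a)` → prints [2, 7, 9, 95]
`print(b)` → prints [2, 7, 9]

Answer:
[2, 7, 9, 95]
[2, 7, 9]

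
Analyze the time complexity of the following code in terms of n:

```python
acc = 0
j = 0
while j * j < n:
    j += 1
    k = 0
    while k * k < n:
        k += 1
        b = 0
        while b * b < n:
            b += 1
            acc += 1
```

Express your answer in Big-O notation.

Each loop level contributes: √n × √n × √n. Multiplying the contributions gives O(n√n).

Answer: O(n√n)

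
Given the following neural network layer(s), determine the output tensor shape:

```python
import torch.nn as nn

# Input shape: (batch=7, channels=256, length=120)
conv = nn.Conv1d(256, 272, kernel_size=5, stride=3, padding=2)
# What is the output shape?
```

Input: (7, 256, 120) -> Output: (7, 272, 40)

Answer: (7, 272, 40)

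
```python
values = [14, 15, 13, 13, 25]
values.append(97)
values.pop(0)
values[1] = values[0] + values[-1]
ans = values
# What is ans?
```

Trace:
`values = [14, 15, 13, 13, 25]` → values = [14, 15, 13, 13, 25]
`values.append(97)` → values = [14, 15, 13, 13, 25, 97]
`values.pop(0)` → values = [15, 13, 13, 25, 97]
`values[1] = values[0] + values[-1]` → values = [15, 112, 13, 25, 97]
`ans = values` → ans = [15, 112, 13, 25, 97]
So ans = [15, 112, 13, 25, 97]

Answer: [15, 112, 13, 25, 97]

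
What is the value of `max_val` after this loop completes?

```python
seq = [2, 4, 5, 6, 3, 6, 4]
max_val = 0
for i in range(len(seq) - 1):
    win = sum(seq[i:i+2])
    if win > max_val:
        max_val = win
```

Max sum of 2-element window in [2, 4, 5, 6, 3, 6, 4]
`max_val` takes the values: 0 → 6 → 9 → 11

Answer: 11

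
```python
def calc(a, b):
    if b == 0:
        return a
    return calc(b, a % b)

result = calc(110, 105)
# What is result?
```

calc(110, 105) -> calc(105, 5) -> calc(5, 0) -> 5

Answer: 5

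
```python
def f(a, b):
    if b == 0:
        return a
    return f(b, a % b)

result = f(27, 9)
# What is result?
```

f(27, 9) -> f(9, 0) -> 9

Answer: 9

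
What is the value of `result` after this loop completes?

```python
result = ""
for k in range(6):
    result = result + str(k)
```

Concatenate digits 0 to 5
`result` takes the values: "" → "0" → "01" → "012" → "0123" → "01234" → "012345"

Answer: "012345"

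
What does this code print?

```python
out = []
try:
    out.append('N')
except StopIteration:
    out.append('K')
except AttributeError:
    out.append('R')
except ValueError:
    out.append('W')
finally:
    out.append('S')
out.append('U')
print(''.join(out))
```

Execution trace: 'N' (try body, no exception) → 'S' (finally) → 'U' (after the try/except). Output: NSU

Answer: NSU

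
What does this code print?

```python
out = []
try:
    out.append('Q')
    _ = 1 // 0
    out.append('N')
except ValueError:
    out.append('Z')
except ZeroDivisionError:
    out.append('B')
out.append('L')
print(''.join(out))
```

Execution trace: 'Q' (try body) → 'B' (except ZeroDivisionError) → 'L' (after the try/except). Output: QBL

Answer: QBL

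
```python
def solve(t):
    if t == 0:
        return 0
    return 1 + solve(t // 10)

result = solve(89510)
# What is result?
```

Count of digits of 89510: 5

Answer: 5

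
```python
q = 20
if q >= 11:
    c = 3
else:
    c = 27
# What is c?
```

Trace:
`q = 20` → q = 20
`if q >= 11: ...` → q >= 11 is True → c = 3
So c = 3

Answer: 3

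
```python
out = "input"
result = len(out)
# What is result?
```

Trace:
`out = "input"` → out = 'input'
`result = len(out)` → result = 5
So result = 5

Answer: 5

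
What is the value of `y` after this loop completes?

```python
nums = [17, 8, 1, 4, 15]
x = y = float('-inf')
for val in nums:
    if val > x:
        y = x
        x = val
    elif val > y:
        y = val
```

Second largest (with repeats) in [17, 8, 1, 4, 15]
`y` takes the values: -inf → 8 → 15

Answer: 15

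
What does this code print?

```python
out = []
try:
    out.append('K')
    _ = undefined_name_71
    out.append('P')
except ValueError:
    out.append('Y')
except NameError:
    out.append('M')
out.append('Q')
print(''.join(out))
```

Execution trace: 'K' (try body) → 'M' (except NameError) → 'Q' (after the try/except). Output: KMQ

Answer: KMQ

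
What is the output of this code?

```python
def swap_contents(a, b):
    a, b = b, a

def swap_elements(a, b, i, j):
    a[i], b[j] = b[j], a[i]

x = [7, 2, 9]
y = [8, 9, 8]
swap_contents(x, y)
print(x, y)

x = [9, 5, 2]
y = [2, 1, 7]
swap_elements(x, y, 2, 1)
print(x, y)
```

Key concept: parameter rebinding vs mutation.
Step by step:
`x = [7, 2, 9]` → x = [7, 2, 9]
`y = [8, 9, 8]` → y = [8, 9, 8]
`swap_contents(x, y)` → no visible change to tracked variables
`print(x, y)` → prints [7, 2, 9] [8, 9, 8]
`x = [9, 5, 2]` → x = [9, 5, 2]
`y = [2, 1, 7]` → y = [2, 1, 7]
`swap_elements(x, y, 2, 1)` → x = [9, 5, 1]; y = [2, 2, 7]
`print(x, y)` → prints [9, 5, 1] [2, 2, 7]

Answer:
[7, 2, 9] [8, 9, 8]
[9, 5, 1] [2, 2, 7]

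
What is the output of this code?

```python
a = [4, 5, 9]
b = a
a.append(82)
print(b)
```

Key concept: basic list aliasing.
Step by step:
`a = [4, 5, 9]` → a = [4, 5, 9]
`b = a` → b = [4, 5, 9] (same object as a)
`a.append(82)` → a = [4, 5, 9, 82] (same object as b); b = [4, 5, 9, 82] (same object as a)
`print(b)` → prints [4, 5, 9, 82]

Answer: [4, 5, 9, 82]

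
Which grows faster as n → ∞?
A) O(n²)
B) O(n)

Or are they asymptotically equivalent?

O(n²) vs O(n): Higher order terms dominate.

Answer: A) O(n²) grows faster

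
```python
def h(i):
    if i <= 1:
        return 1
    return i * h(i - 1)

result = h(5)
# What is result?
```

h(5) = 5 * 4 * 3 * 2 * 1 = 120

Answer: 120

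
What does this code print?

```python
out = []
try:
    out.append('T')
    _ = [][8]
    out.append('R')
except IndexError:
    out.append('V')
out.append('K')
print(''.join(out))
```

Execution trace: 'T' (try body) → 'V' (except IndexError) → 'K' (after the try/except). Output: TVK

Answer: TVK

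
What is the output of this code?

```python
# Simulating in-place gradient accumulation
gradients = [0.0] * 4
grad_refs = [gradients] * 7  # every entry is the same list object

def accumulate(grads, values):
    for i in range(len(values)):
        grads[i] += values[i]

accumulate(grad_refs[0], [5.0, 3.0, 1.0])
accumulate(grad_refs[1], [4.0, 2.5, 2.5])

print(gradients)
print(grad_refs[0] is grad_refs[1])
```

Key concept: gradient accumulation aliasing.
Step by step:
`gradients = [0.0] * 4` → gradients = [0.0, 0.0, 0.0, 0.0]
`grad_refs = [gradients] * 7` → grad_refs = [[0.0, 0.0, 0.0, 0.0], [0.0, 0.0, 0.0, 0.0], [0.0, 0.0, 0.0, 0.0], [0.0, 0.0, 0.0, 0.0], [0.0, 0.0, 0.0, 0.0], [0.0, 0.0, 0.0, 0.0], [0.0, 0.0, 0.0, 0.0]]
`accumulate(grad_refs[0], [5.0, 3.0, 1.0])` → gradients = [5.0, 3.0, 1.0, 0.0]; grad_refs = [[5.0, 3.0, 1.0, 0.0], [5.0, 3.0, 1.0, 0.0], [5.0, 3.0, 1.0, 0.0], [5.0, 3.0, 1.0, 0.0], [5.0, 3.0, 1.0, 0.0], [5.0, 3.0, 1.0, 0.0], [5.0, 3.0, 1.0, 0.0]]
`accumulate(grad_refs[1], [4.0, 2.5, 2.5])` → gradients = [9.0, 5.5, 3.5, 0.0]; grad_refs = [[9.0, 5.5, 3.5, 0.0], [9.0, 5.5, 3.5, 0.0], [9.0, 5.5, 3.5, 0.0], [9.0, 5.5, 3.5, 0.0], [9.0, 5.5, 3.5, 0.0], [9.0, 5.5, 3.5, 0.0], [9.0, 5.5, 3.5, 0.0]]
`print(gradients)` → prints [9.0, 5.5, 3.5, 0.0]
`print(grad_refs[0] is grad_refs[1])` → prints True

Answer:
[9.0, 5.5, 3.5, 0.0]
True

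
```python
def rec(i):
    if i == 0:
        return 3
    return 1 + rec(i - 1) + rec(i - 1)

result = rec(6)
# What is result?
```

rec(i) = 1 + 2·rec(i-1), rec(0)=3. Closed form: (3+1)·2^6 - 1 = 255.

Answer: 255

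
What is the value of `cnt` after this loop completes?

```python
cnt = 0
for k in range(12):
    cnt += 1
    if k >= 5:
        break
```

Loop breaks when k reaches 5, cnt is 6
`cnt` takes the values: 0 → 1 → 2 → 3 → 4 → 5 → 6

Answer: 6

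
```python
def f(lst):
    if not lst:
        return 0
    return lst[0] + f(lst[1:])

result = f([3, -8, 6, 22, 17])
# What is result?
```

3 + (-8) + 6 + 22 + 17 + 0 = 40

Answer: 40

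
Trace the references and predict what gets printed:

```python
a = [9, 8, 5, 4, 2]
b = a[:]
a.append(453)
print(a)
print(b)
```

Key concept: slice [:] creates copy.
Step by step:
`a = [9, 8, 5, 4, 2]` → a = [9, 8, 5, 4, 2]
`b = a[:]` → b = [9, 8, 5, 4, 2]
`a.append(453)` → a = [9, 8, 5, 4, 2, 453]
`print(a)` → prints [9, 8, 5, 4, 2, 453]
`print(b)` → prints [9, 8, 5, 4, 2]

Answer:
[9, 8, 5, 4, 2, 453]
[9, 8, 5, 4, 2]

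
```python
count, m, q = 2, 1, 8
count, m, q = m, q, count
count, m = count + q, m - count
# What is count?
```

Trace:
`count, m, q = 2, 1, 8` → count = 2; m = 1; q = 8
`count, m, q = m, q, count` → count = 1; m = 8; q = 2
`count, m = count + q, m - count` → count = 3; m = 7
So count = 3

Answer: 3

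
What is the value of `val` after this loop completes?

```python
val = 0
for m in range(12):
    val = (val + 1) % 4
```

Increment mod 4, 12 times = 0
`val` takes the values: 0 → 1 → 2 → 3 → 0 → 1 → 2 → 3 → 0 → 1 → 2 → 3 → 0

Answer: 0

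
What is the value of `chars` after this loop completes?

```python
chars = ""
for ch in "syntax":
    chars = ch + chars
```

Reverse 'syntax'
`chars` takes the values: "" → "s" → "ys" → "nys" → "tnys" → "atnys" → "xatnys"

Answer: "xatnys"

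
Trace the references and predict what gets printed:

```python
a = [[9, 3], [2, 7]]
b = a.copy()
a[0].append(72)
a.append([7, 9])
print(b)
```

Key concept: shallow copy with nested lists.
Step by step:
`a = [[9, 3], [2, 7]]` → a = [[9, 3], [2, 7]]
`b = a.copy()` → b = [[9, 3], [2, 7]]
`a[0].append(72)` → a = [[9, 3, 72], [2, 7]]; b = [[9, 3, 72], [2, 7]]
`a.append([7, 9])` → a = [[9, 3, 72], [2, 7], [7, 9]]
`print(b)` → prints [[9, 3, 72], [2, 7]]

Answer: [[9, 3, 72], [2, 7]]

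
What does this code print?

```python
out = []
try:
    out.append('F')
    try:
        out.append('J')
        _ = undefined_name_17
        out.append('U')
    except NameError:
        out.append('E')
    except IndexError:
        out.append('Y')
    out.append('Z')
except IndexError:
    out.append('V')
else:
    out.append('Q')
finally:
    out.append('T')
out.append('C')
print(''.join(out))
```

Execution trace: 'F' (try body) → 'J' (inner try body) → 'E' (inner except NameError) → 'Z' (try body, no exception) → 'Q' (else) → 'T' (finally) → 'C' (after the try/except). Output: FJEZQTC

Answer: FJEZQTC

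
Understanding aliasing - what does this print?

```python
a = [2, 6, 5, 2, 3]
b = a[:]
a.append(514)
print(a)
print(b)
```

Key concept: slice [:] creates copy.
Step by step:
`a = [2, 6, 5, 2, 3]` → a = [2, 6, 5, 2, 3]
`b = a[:]` → b = [2, 6, 5, 2, 3]
`a.append(514)` → a = [2, 6, 5, 2, 3, 514]
`print(a)` → prints [2, 6, 5, 2, 3, 514]
`print(b)` → prints [2, 6, 5, 2, 3]

Answer:
[2, 6, 5, 2, 3, 514]
[2, 6, 5, 2, 3]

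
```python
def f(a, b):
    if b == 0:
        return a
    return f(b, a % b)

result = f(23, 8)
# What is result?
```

f(23, 8) -> f(8, 7) -> f(7, 1) -> f(1, 0) -> 1

Answer: 1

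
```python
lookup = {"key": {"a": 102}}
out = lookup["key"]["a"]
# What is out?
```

Trace:
`lookup = {"key": {"a": 102}}` → lookup = {'key': {'a': 102}}
`out = lookup["key"]["a"]` → out = 102
So out = 102

Answer: 102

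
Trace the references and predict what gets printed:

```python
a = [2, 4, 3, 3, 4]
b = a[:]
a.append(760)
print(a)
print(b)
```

Key concept: slice [:] creates copy.
Step by step:
`a = [2, 4, 3, 3, 4]` → a = [2, 4, 3, 3, 4]
`b = a[:]` → b = [2, 4, 3, 3, 4]
`a.append(760)` → a = [2, 4, 3, 3, 4, 760]
`print(a)` → prints [2, 4, 3, 3, 4, 760]
`print(b)` → prints [2, 4, 3, 3, 4]

Answer:
[2, 4, 3, 3, 4, 760]
[2, 4, 3, 3, 4]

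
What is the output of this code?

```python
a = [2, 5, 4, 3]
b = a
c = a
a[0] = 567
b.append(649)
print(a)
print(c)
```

Key concept: multiple aliases.
Step by step:
`a = [2, 5, 4, 3]` → a = [2, 5, 4, 3]
`b = a` → b = [2, 5, 4, 3] (same object as a)
`c = a` → c = [2, 5, 4, 3] (same object as a, b)
`a[0] = 567` → a = [567, 5, 4, 3] (same object as b, c); b = [567, 5, 4, 3] (same object as a, c); c = [567, 5, 4, 3] (same object as a, b)
`b.append(649)` → a = [567, 5, 4, 3, 649] (same object as b, c); b = [567, 5, 4, 3, 649] (same object as a, c); c = [567, 5, 4, 3, 649] (same object as a, b)
`print(a)` → prints [567, 5, 4, 3, 649]
`print(c)` → prints [567, 5, 4, 3, 649]

Answer:
[567, 5, 4, 3, 649]
[567, 5, 4, 3, 649]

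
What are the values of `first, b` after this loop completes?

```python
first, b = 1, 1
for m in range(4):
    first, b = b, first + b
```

Fibonacci: after 4 iterations
`first, b` takes the values: (1, 1) → (1, 2) → (2, 3) → (3, 5) → (5, 8)

Answer: 5, 8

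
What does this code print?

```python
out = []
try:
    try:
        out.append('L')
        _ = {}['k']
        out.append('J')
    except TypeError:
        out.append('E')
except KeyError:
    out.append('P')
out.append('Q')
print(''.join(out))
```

Execution trace: 'L' (try body) → 'P' (outer except KeyError) → 'Q' (after the try/except). Output: LPQ

Answer: LPQ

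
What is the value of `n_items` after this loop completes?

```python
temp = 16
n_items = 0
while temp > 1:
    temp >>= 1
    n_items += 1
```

Count right shifts until 1
`n_items` takes the values: 0 → 1 → 2 → 3 → 4

Answer: 4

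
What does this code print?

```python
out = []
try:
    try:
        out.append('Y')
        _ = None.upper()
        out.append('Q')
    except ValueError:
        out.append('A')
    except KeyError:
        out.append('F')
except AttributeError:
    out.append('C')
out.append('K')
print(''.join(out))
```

Execution trace: 'Y' (try body) → 'C' (outer except AttributeError) → 'K' (after the try/except). Output: YCK

Answer: YCK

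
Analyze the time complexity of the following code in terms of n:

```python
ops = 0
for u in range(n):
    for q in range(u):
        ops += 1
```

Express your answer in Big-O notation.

Each loop level contributes: n × n. Multiplying the contributions gives O(n^2).

Answer: O(n^2)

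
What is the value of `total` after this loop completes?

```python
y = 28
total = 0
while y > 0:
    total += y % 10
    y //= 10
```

Sum digits of 28
`total` takes the values: 0 → 8 → 10

Answer: 10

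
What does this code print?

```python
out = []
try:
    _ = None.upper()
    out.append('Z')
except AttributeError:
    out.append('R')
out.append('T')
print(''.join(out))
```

Execution trace: 'R' (except AttributeError) → 'T' (after the try/except). Output: RT

Answer: RT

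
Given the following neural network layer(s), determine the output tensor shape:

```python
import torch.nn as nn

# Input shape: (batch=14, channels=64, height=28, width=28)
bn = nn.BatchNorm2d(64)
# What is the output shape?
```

Input: (14, 64, 28, 28) -> Output: (14, 64, 28, 28)

Answer: (14, 64, 28, 28)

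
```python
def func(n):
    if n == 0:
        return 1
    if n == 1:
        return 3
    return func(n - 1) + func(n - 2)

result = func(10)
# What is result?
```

Build up from base cases: func(0)=1, func(1)=3, func(2)=4, func(3)=7, func(4)=11, func(5)=18, func(6)=29, ..., func(10)=199

Answer: 199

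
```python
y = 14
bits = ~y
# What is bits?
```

Trace:
`y = 14` → y = 14
`bits = ~y` → bits = -15
So bits = -15

Answer: -15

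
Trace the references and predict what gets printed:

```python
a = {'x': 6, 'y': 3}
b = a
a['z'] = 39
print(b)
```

Key concept: dict aliasing.
Step by step:
`a = {'x': 6, 'y': 3}` → a = {'x': 6, 'y': 3}
`b = a` → b = {'x': 6, 'y': 3} (same object as a)
`a['z'] = 39` → a = {'x': 6, 'y': 3, 'z': 39} (same object as b); b = {'x': 6, 'y': 3, 'z': 39} (same object as a)
`print(b)` → prints {'x': 6, 'y': 3, 'z': 39}

Answer: {'x': 6, 'y': 3, 'z': 39}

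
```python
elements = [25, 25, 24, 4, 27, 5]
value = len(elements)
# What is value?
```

Trace:
`elements = [25, 25, 24, 4, 27, 5]` → elements = [25, 25, 24, 4, 27, 5]
`value = len(elements)` → value = 6
So value = 6

Answer: 6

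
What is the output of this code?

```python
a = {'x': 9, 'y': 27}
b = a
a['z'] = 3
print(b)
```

Key concept: dict aliasing.
Step by step:
`a = {'x': 9, 'y': 27}` → a = {'x': 9, 'y': 27}
`b = a` → b = {'x': 9, 'y': 27} (same object as a)
`a['z'] = 3` → a = {'x': 9, 'y': 27, 'z': 3} (same object as b); b = {'x': 9, 'y': 27, 'z': 3} (same object as a)
`print(b)` → prints {'x': 9, 'y': 27, 'z': 3}

Answer: {'x': 9, 'y': 27, 'z': 3}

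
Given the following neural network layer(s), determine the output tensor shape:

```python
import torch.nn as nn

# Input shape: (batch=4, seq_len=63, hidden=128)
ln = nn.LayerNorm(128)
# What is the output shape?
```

Input: (4, 63, 128) -> Output: (4, 63, 128)

Answer: (4, 63, 128)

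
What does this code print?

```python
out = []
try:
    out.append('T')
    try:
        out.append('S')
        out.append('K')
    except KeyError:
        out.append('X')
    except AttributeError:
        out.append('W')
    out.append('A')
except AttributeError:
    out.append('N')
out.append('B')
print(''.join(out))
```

Execution trace: 'T' (try body) → 'S' (inner try body) → 'K' (inner try body, no exception) → 'A' (try body, no exception) → 'B' (after the try/except). Output: TSKAB

Answer: TSKAB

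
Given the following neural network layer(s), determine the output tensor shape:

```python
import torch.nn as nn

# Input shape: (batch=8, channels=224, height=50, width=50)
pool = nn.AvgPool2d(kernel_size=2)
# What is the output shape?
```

Input: (8, 224, 50, 50) -> Output: (8, 224, 25, 25)

Answer: (8, 224, 25, 25)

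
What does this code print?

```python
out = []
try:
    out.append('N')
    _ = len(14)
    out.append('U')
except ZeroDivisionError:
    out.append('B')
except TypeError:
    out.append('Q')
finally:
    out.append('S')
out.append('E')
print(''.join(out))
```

Execution trace: 'N' (try body) → 'Q' (except TypeError) → 'S' (finally) → 'E' (after the try/except). Output: NQSE

Answer: NQSE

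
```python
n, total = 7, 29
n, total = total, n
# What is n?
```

Trace:
`n, total = 7, 29` → n = 7; total = 29
`n, total = total, n` → n = 29; total = 7
So n = 29

Answer: 29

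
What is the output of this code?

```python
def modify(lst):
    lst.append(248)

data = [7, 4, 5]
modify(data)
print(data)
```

Key concept: function modifies passed list.
Step by step:
`data = [7, 4, 5]` → data = [7, 4, 5]
`modify(data)` → data = [7, 4, 5, 248]
`print(data)` → prints [7, 4, 5, 248]

Answer: [7, 4, 5, 248]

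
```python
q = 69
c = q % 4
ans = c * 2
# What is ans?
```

Trace:
`q = 69` → q = 69
`c = q % 4` → c = 1
`ans = c * 2` → ans = 2
So ans = 2

Answer: 2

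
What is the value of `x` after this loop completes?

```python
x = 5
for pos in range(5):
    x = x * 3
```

Multiply by 3, 5 times: 5 * 3^5 = 1215
`x` takes the values: 5 → 15 → 45 → 135 → 405 → 1215

Answer: 1215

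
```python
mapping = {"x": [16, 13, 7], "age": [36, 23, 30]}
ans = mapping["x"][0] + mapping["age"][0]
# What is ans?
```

Trace:
`mapping = {"x": [16, 13, 7], "age": [36, 23, 30]}` → mapping = {'x': [16, 13, 7], 'age': [36, 23, 30]}
`ans = mapping["x"][0] + mapping["age"][0]` → ans = 52
So ans = 52

Answer: 52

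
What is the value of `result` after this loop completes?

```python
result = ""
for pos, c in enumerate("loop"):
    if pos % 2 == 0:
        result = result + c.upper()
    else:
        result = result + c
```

Uppercase even positions in 'loop'
`result` takes the values: "" → "L" → "Lo" → "LoO" → "LoOp"

Answer: "LoOp"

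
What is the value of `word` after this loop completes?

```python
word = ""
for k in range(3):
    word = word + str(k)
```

Concatenate digits 0 to 2
`word` takes the values: "" → "0" → "01" → "012"

Answer: "012"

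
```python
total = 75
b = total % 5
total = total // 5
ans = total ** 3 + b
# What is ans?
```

Trace:
`total = 75` → total = 75
`b = total % 5` → b = 0
`total = total // 5` → total = 15
`ans = total ** 3 + b` → ans = 3375
So ans = 3375

Answer: 3375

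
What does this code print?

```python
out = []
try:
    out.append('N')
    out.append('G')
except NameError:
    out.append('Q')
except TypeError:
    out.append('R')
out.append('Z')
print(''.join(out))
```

Execution trace: 'N' (try body) → 'G' (try body, no exception) → 'Z' (after the try/except). Output: NGZ

Answer: NGZ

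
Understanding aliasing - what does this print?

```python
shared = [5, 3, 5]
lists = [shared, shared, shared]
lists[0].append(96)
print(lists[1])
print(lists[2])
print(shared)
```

Key concept: list of same reference.
Step by step:
`shared = [5, 3, 5]` → shared = [5, 3, 5]
`lists = [shared, shared, shared]` → lists = [[5, 3, 5], [5, 3, 5], [5, 3, 5]]
`lists[0].append(96)` → shared = [5, 3, 5, 96]; lists = [[5, 3, 5, 96], [5, 3, 5, 96], [5, 3, 5, 96]]
`print(lists[1])` → prints [5, 3, 5, 96]
`print(lists[2])` → prints [5, 3, 5, 96]
`print(shared)` → prints [5, 3, 5, 96]

Answer:
[5, 3, 5, 96]
[5, 3, 5, 96]
[5, 3, 5, 96]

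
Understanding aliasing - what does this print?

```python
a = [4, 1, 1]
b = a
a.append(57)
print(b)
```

Key concept: basic list aliasing.
Step by step:
`a = [4, 1, 1]` → a = [4, 1, 1]
`b = a` → b = [4, 1, 1] (same object as a)
`a.append(57)` → a = [4, 1, 1, 57] (same object as b); b = [4, 1, 1, 57] (same object as a)
`print(b)` → prints [4, 1, 1, 57]

Answer: [4, 1, 1, 57]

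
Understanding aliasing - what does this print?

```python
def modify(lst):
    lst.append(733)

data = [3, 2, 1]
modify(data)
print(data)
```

Key concept: function modifies passed list.
Step by step:
`data = [3, 2, 1]` → data = [3, 2, 1]
`modify(data)` → data = [3, 2, 1, 733]
`print(data)` → prints [3, 2, 1, 733]

Answer: [3, 2, 1, 733]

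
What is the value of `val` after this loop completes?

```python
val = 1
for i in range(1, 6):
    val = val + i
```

Start at 1, add 1 through 5
`val` takes the values: 1 → 2 → 4 → 7 → 11 → 16

Answer: 16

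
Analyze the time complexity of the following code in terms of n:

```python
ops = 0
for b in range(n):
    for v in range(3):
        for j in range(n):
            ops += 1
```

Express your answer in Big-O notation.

Each loop level contributes: n × 1 × n. Multiplying the contributions gives O(n^2).

Answer: O(n^2)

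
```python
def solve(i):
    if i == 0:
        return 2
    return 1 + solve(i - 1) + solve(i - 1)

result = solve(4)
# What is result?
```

solve(i) = 1 + 2·solve(i-1), solve(0)=2. Closed form: (2+1)·2^4 - 1 = 47.

Answer: 47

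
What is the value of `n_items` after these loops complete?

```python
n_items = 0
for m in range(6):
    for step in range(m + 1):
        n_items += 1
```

Triangle: 1 + 2 + ... + 6
`n_items` takes the values: 0 → 1 → 2 → 3 → 4 → 5 → 6 → 7 → 8 → 9 → 10 → 11 → 12 → 13 → 14 → 15 → 16 → 17 → 18 → 19 → 20 → 21

Answer: 21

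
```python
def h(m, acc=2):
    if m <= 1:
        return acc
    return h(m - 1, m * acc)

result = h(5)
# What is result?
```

Accumulator trace (n, acc): (5, 2) -> (4, 10) -> (3, 40) -> (2, 120) -> (1, 240) -> return 240

Answer: 240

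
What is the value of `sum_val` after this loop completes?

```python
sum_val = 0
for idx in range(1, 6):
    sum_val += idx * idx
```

Sum of squares 1² to 5² = 55
`sum_val` takes the values: 0 → 1 → 5 → 14 → 30 → 55

Answer: 55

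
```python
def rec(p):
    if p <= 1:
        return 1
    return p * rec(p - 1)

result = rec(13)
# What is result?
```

rec(13) = 13 * 12 * 11 * 10 * 9 * 8 * 7 * 6 * 5 * 4 * 3 * 2 * 1 = 6227020800

Answer: 6227020800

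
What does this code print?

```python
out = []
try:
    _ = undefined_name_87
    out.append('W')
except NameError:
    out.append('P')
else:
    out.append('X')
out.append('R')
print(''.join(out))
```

Execution trace: 'P' (except NameError) → 'R' (after the try/except). Output: PR

Answer: PR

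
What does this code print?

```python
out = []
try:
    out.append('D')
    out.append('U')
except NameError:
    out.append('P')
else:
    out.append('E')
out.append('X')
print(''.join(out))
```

Execution trace: 'D' (try body) → 'U' (try body, no exception) → 'E' (else) → 'X' (after the try/except). Output: DUEX

Answer: DUEX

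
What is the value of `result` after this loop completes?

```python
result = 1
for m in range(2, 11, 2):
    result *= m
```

Product of even numbers 2 to 10
`result` takes the values: 1 → 2 → 8 → 48 → 384 → 3840

Answer: 3840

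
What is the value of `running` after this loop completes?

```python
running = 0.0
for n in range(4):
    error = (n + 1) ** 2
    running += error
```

Sum of squared losses 1² + 2² + ... + 4²
`running` takes the values: 0.0 → 1.0 → 5.0 → 14.0 → 30.0

Answer: 30.0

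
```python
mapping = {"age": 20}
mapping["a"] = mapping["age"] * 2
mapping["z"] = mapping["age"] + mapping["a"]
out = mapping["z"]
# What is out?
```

Trace:
`mapping = {"age": 20}` → mapping = {'age': 20}
`mapping["a"] = mapping["age"] * 2` → mapping = {'age': 20, 'a': 40}
`mapping["z"] = mapping["age"] + mapping["a"]` → mapping = {'age': 20, 'a': 40, 'z': 60}
`out = mapping["z"]` → out = 60
So out = 60

Answer: 60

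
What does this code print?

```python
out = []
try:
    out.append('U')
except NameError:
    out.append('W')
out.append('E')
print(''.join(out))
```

Execution trace: 'U' (try body, no exception) → 'E' (after the try/except). Output: UE

Answer: UE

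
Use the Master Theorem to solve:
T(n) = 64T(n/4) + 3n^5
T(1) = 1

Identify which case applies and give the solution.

a=64, b=4, f(n)=3n^5. log_4(64) = 3. Since c=5 > 3 and the regularity condition holds (64(n/4)^5 = (64/4^5)n^5 with 64/4^5 < 1), Case 3 applies: T(n) = Θ(f(n)) = O(n^5).

Answer: O(n^5) - Case 3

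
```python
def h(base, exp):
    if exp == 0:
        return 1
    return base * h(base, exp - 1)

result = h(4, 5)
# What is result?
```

h(4, 5) = 4 * 4 * 4 * 4 * 4 = 1024

Answer: 1024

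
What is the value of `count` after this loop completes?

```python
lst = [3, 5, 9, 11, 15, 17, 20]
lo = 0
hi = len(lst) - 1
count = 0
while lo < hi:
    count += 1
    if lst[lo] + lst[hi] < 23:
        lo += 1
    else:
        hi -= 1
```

Steps to find pair summing to 23
`count` takes the values: 0 → 1 → 2 → 3 → 4 → 5 → 6

Answer: 6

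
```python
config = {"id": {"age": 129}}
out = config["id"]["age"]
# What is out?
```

Trace:
`config = {"id": {"age": 129}}` → config = {'id': {'age': 129}}
`out = config["id"]["age"]` → out = 129
So out = 129

Answer: 129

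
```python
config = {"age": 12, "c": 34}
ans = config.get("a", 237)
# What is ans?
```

Trace:
`config = {"age": 12, "c": 34}` → config = {'age': 12, 'c': 34}
`ans = config.get("a", 237)` → ans = 237
So ans = 237

Answer: 237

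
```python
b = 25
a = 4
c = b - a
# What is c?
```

Trace:
`b = 25` → b = 25
`a = 4` → a = 4
`c = b - a` → c = 21
So c = 21

Answer: 21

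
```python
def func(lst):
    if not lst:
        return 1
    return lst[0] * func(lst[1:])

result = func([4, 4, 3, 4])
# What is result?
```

Product over [4, 4, 3, 4] = 4 * 4 * 3 * 4 = 192

Answer: 192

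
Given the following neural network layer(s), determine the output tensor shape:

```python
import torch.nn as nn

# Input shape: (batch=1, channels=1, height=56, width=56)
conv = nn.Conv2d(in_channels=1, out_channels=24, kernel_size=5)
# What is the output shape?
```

Input: (1, 1, 56, 56) -> Output: (1, 24, 52, 52)

Answer: (1, 24, 52, 52)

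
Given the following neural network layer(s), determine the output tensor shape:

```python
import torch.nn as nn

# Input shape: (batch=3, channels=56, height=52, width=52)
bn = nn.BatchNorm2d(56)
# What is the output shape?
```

Input: (3, 56, 52, 52) -> Output: (3, 56, 52, 52)

Answer: (3, 56, 52, 52)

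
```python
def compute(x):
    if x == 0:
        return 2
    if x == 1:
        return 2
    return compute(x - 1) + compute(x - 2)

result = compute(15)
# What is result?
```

Build up from base cases: compute(0)=2, compute(1)=2, compute(2)=4, compute(3)=6, compute(4)=10, compute(5)=16, compute(6)=26, ..., compute(15)=1974

Answer: 1974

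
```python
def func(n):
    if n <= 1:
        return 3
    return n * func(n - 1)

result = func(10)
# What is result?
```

func(10) = 10 * 9 * 8 * 7 * 6 * 5 * 4 * 3 * 2 * 3 = 10886400

Answer: 10886400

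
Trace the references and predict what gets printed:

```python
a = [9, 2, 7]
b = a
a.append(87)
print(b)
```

Key concept: basic list aliasing.
Step by step:
`a = [9, 2, 7]` → a = [9, 2, 7]
`b = a` → b = [9, 2, 7] (same object as a)
`a.append(87)` → a = [9, 2, 7, 87] (same object as b); b = [9, 2, 7, 87] (same object as a)
`print(b)` → prints [9, 2, 7, 87]

Answer: [9, 2, 7, 87]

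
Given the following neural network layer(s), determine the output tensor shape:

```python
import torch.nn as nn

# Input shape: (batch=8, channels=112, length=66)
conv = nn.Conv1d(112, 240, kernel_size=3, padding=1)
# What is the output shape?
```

Input: (8, 112, 66) -> Output: (8, 240, 66)

Answer: (8, 240, 66)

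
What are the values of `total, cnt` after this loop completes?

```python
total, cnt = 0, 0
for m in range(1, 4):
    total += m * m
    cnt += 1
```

Sum of squares and count
`total, cnt` takes the values: (0, 0) → (1, 0) → (1, 1) → (5, 1) → (5, 2) → (14, 2) → (14, 3)

Answer: 14, 3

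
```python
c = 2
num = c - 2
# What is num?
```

Trace:
`c = 2` → c = 2
`num = c - 2` → num = 0
So num = 0

Answer: 0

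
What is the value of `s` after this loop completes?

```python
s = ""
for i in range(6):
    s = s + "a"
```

Repeat 'a' 6 times
`s` takes the values: "" → "a" → "aa" → "aaa" → "aaaa" → "aaaaa" → "aaaaaa"

Answer: "aaaaaa"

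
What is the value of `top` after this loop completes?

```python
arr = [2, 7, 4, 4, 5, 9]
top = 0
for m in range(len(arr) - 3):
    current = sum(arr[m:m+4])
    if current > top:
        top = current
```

Max sum of 4-element window in [2, 7, 4, 4, 5, 9]
`top` takes the values: 0 → 17 → 20 → 22

Answer: 22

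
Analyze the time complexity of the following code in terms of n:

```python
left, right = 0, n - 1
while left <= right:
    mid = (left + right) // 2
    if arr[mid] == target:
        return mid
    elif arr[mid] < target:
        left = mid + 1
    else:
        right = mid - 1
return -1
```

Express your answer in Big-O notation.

This is Binary search in a sorted array. Time complexity: O(log n).

Answer: O(log n)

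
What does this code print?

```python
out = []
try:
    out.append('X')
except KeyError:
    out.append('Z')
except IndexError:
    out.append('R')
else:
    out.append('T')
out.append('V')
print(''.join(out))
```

Execution trace: 'X' (try body, no exception) → 'T' (else) → 'V' (after the try/except). Output: XTV

Answer: XTV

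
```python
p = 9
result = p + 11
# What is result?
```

Trace:
`p = 9` → p = 9
`result = p + 11` → result = 20
So result = 20

Answer: 20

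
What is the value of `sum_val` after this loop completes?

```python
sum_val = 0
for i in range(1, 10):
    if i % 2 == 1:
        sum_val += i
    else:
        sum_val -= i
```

Add odd, subtract even
`sum_val` takes the values: 0 → 1 → -1 → 2 → -2 → 3 → -3 → 4 → -4 → 5

Answer: 5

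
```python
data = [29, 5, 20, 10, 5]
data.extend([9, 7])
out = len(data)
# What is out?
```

Trace:
`data = [29, 5, 20, 10, 5]` → data = [29, 5, 20, 10, 5]
`data.extend([9, 7])` → data = [29, 5, 20, 10, 5, 9, 7]
`out = len(data)` → out = 7
So out = 7

Answer: 7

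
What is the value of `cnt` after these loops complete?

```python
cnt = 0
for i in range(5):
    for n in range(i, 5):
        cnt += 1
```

Upper triangle: 5 + 4 + ... + 1
`cnt` takes the values: 0 → 1 → 2 → 3 → 4 → 5 → 6 → 7 → 8 → 9 → 10 → 11 → 12 → 13 → 14 → 15

Answer: 15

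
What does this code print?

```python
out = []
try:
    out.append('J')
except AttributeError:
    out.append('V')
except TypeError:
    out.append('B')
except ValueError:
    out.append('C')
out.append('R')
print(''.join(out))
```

Execution trace: 'J' (try body, no exception) → 'R' (after the try/except). Output: JR

Answer: JR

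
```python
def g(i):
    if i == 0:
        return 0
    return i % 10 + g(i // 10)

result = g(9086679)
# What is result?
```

Sum of digits of 9086679: 9 + 7 + 6 + 6 + 8 + 0 + 9 = 45

Answer: 45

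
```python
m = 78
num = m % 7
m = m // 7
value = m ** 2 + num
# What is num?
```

Trace:
`m = 78` → m = 78
`num = m % 7` → num = 1
`m = m // 7` → m = 11
`value = m ** 2 + num` → value = 122
So num = 1

Answer: 1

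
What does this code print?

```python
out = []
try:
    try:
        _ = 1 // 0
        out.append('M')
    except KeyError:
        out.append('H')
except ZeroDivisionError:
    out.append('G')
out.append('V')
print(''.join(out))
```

Execution trace: 'G' (outer except ZeroDivisionError) → 'V' (after the try/except). Output: GV

Answer: GV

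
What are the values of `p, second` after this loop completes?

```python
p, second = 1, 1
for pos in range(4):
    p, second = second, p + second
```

Fibonacci: after 4 iterations
`p, second` takes the values: (1, 1) → (1, 2) → (2, 3) → (3, 5) → (5, 8)

Answer: 5, 8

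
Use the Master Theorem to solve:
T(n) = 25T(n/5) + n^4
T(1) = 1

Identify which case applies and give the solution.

a=25, b=5, f(n)=n^4. log_5(25) = 2. Since c=4 > 2 and the regularity condition holds (25(n/5)^4 = (25/5^4)n^4 with 25/5^4 < 1), Case 3 applies: T(n) = Θ(f(n)) = O(n^4).

Answer: O(n^4) - Case 3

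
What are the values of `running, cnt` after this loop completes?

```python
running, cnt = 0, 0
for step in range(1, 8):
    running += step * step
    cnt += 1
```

Sum of squares and count
`running, cnt` takes the values: (0, 0) → (1, 0) → (1, 1) → (5, 1) → (5, 2) → (14, 2) → (14, 3) → (30, 3) → (30, 4) → (55, 4) → (55, 5) → (91, 5) → (91, 6) → (140, 6) → (140, 7)

Answer: 140, 7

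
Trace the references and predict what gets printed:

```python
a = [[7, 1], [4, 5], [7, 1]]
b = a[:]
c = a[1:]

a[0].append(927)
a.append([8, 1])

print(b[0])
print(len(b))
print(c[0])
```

Key concept: slice with nested mutation.
Step by step:
`a = [[7, 1], [4, 5], [7, 1]]` → a = [[7, 1], [4, 5], [7, 1]]
`b = a[:]` → b = [[7, 1], [4, 5], [7, 1]]
`c = a[1:]` → c = [[4, 5], [7, 1]]
`a[0].append(927)` → a = [[7, 1, 927], [4, 5], [7, 1]]; b = [[7, 1, 927], [4, 5], [7, 1]]
`a.append([8, 1])` → a = [[7, 1, 927], [4, 5], [7, 1], [8, 1]]
`print(b[0])` → prints [7, 1, 927]
`print(len(b))` → prints 3
`print(c[0])` → prints [4, 5]

Answer:
[7, 1, 927]
3
[4, 5]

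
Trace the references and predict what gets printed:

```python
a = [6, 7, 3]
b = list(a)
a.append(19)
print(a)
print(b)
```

Key concept: list() constructor creates copy.
Step by step:
`a = [6, 7, 3]` → a = [6, 7, 3]
`b = list(a)` → b = [6, 7, 3]
`a.append(19)` → a = [6, 7, 3, 19]
`print(a)` → prints [6, 7, 3, 19]
`print(b)` → prints [6, 7, 3]

Answer:
[6, 7, 3, 19]
[6, 7, 3]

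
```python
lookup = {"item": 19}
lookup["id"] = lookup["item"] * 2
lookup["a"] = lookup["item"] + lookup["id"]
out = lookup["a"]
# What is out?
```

Trace:
`lookup = {"item": 19}` → lookup = {'item': 19}
`lookup["id"] = lookup["item"] * 2` → lookup = {'item': 19, 'id': 38}
`lookup["a"] = lookup["item"] + lookup["id"]` → lookup = {'item': 19, 'id': 38, 'a': 57}
`out = lookup["a"]` → out = 57
So out = 57

Answer: 57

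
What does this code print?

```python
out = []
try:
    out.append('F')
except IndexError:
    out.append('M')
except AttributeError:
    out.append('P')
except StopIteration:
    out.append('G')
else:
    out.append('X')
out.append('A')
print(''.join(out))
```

Execution trace: 'F' (try body, no exception) → 'X' (else) → 'A' (after the try/except). Output: FXA

Answer: FXA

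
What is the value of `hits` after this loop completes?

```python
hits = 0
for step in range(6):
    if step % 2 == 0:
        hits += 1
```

Count numbers divisible by 2 in range(6)
`hits` takes the values: 0 → 1 → 2 → 3

Answer: 3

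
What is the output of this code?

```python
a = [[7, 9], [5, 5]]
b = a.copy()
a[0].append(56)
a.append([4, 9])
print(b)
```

Key concept: shallow copy with nested lists.
Step by step:
`a = [[7, 9], [5, 5]]` → a = [[7, 9], [5, 5]]
`b = a.copy()` → b = [[7, 9], [5, 5]]
`a[0].append(56)` → a = [[7, 9, 56], [5, 5]]; b = [[7, 9, 56], [5, 5]]
`a.append([4, 9])` → a = [[7, 9, 56], [5, 5], [4, 9]]
`print(b)` → prints [[7, 9, 56], [5, 5]]

Answer: [[7, 9, 56], [5, 5]]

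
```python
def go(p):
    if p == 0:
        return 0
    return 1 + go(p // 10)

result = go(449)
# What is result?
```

Count of digits of 449: 3

Answer: 3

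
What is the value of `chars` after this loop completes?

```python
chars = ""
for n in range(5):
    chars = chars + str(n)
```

Concatenate digits 0 to 4
`chars` takes the values: "" → "0" → "01" → "012" → "0123" → "01234"

Answer: "01234"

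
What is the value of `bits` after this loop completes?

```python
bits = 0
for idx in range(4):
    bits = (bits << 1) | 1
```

Build 4 consecutive 1-bits: 0b1111
`bits` takes the values: 0 → 1 → 3 → 7 → 15

Answer: 15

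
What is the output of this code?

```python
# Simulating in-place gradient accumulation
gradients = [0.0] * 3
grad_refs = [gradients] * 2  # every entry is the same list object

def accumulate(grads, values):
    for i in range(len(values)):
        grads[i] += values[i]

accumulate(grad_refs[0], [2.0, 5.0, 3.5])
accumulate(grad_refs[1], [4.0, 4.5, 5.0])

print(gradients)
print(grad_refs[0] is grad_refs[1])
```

Key concept: gradient accumulation aliasing.
Step by step:
`gradients = [0.0] * 3` → gradients = [0.0, 0.0, 0.0]
`grad_refs = [gradients] * 2` → grad_refs = [[0.0, 0.0, 0.0], [0.0, 0.0, 0.0]]
`accumulate(grad_refs[0], [2.0, 5.0, 3.5])` → gradients = [2.0, 5.0, 3.5]; grad_refs = [[2.0, 5.0, 3.5], [2.0, 5.0, 3.5]]
`accumulate(grad_refs[1], [4.0, 4.5, 5.0])` → gradients = [6.0, 9.5, 8.5]; grad_refs = [[6.0, 9.5, 8.5], [6.0, 9.5, 8.5]]
`print(gradients)` → prints [6.0, 9.5, 8.5]
`print(grad_refs[0] is grad_refs[1])` → prints True

Answer:
[6.0, 9.5, 8.5]
True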